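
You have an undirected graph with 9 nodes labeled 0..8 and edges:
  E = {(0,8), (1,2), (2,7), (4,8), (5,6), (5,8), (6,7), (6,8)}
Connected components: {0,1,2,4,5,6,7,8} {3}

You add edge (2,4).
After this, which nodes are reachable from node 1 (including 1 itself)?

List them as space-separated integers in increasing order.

Answer: 0 1 2 4 5 6 7 8

Derivation:
Before: nodes reachable from 1: {0,1,2,4,5,6,7,8}
Adding (2,4): both endpoints already in same component. Reachability from 1 unchanged.
After: nodes reachable from 1: {0,1,2,4,5,6,7,8}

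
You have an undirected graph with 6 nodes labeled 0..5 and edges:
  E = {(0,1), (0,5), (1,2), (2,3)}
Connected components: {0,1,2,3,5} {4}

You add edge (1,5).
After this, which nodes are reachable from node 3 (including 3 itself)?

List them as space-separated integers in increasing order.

Before: nodes reachable from 3: {0,1,2,3,5}
Adding (1,5): both endpoints already in same component. Reachability from 3 unchanged.
After: nodes reachable from 3: {0,1,2,3,5}

Answer: 0 1 2 3 5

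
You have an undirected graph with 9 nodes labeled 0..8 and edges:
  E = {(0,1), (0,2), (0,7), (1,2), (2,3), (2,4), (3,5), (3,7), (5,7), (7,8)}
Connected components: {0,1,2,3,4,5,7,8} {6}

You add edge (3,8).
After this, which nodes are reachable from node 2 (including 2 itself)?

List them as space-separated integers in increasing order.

Before: nodes reachable from 2: {0,1,2,3,4,5,7,8}
Adding (3,8): both endpoints already in same component. Reachability from 2 unchanged.
After: nodes reachable from 2: {0,1,2,3,4,5,7,8}

Answer: 0 1 2 3 4 5 7 8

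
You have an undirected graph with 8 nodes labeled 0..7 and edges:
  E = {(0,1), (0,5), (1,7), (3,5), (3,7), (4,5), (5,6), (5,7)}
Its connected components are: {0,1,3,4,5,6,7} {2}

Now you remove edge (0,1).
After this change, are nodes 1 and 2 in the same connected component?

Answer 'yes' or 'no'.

Initial components: {0,1,3,4,5,6,7} {2}
Removing edge (0,1): not a bridge — component count unchanged at 2.
New components: {0,1,3,4,5,6,7} {2}
Are 1 and 2 in the same component? no

Answer: no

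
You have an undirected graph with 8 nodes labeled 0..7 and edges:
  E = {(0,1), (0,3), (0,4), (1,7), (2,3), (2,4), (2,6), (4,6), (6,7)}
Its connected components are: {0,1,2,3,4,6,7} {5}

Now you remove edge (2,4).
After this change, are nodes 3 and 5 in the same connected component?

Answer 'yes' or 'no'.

Initial components: {0,1,2,3,4,6,7} {5}
Removing edge (2,4): not a bridge — component count unchanged at 2.
New components: {0,1,2,3,4,6,7} {5}
Are 3 and 5 in the same component? no

Answer: no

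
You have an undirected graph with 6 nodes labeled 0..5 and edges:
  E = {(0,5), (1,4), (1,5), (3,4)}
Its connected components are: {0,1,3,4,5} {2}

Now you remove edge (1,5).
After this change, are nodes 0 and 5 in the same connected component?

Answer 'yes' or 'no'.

Answer: yes

Derivation:
Initial components: {0,1,3,4,5} {2}
Removing edge (1,5): it was a bridge — component count 2 -> 3.
New components: {0,5} {1,3,4} {2}
Are 0 and 5 in the same component? yes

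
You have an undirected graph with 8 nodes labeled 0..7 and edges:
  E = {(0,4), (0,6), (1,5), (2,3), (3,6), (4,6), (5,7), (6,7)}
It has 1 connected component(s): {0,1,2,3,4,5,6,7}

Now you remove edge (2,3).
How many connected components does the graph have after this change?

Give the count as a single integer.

Answer: 2

Derivation:
Initial component count: 1
Remove (2,3): it was a bridge. Count increases: 1 -> 2.
  After removal, components: {0,1,3,4,5,6,7} {2}
New component count: 2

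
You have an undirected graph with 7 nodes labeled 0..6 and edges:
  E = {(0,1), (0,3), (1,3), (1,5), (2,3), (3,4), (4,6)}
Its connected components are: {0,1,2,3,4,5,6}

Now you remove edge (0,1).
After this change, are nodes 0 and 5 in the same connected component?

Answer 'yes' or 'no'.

Initial components: {0,1,2,3,4,5,6}
Removing edge (0,1): not a bridge — component count unchanged at 1.
New components: {0,1,2,3,4,5,6}
Are 0 and 5 in the same component? yes

Answer: yes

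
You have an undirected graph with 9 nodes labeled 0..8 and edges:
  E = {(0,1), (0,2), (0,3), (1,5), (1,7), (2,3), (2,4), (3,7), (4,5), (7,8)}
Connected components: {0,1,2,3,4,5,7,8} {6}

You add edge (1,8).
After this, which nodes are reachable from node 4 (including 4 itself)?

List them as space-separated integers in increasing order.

Before: nodes reachable from 4: {0,1,2,3,4,5,7,8}
Adding (1,8): both endpoints already in same component. Reachability from 4 unchanged.
After: nodes reachable from 4: {0,1,2,3,4,5,7,8}

Answer: 0 1 2 3 4 5 7 8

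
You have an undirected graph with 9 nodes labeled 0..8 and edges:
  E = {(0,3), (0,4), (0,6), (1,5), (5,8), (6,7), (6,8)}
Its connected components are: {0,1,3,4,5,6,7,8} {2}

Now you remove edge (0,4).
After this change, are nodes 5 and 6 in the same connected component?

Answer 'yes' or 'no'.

Initial components: {0,1,3,4,5,6,7,8} {2}
Removing edge (0,4): it was a bridge — component count 2 -> 3.
New components: {0,1,3,5,6,7,8} {2} {4}
Are 5 and 6 in the same component? yes

Answer: yes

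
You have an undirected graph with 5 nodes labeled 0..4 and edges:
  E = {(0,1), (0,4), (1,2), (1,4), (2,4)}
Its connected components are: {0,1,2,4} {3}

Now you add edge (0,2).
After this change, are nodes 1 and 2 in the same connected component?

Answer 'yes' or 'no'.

Answer: yes

Derivation:
Initial components: {0,1,2,4} {3}
Adding edge (0,2): both already in same component {0,1,2,4}. No change.
New components: {0,1,2,4} {3}
Are 1 and 2 in the same component? yes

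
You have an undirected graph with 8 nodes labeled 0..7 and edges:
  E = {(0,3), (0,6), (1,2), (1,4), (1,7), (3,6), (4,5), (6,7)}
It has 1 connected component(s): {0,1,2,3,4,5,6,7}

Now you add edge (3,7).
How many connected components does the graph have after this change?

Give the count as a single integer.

Initial component count: 1
Add (3,7): endpoints already in same component. Count unchanged: 1.
New component count: 1

Answer: 1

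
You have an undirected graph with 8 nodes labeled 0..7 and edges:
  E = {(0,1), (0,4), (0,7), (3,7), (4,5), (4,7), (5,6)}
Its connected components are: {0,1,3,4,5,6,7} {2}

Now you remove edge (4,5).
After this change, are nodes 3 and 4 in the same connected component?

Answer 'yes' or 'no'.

Initial components: {0,1,3,4,5,6,7} {2}
Removing edge (4,5): it was a bridge — component count 2 -> 3.
New components: {0,1,3,4,7} {2} {5,6}
Are 3 and 4 in the same component? yes

Answer: yes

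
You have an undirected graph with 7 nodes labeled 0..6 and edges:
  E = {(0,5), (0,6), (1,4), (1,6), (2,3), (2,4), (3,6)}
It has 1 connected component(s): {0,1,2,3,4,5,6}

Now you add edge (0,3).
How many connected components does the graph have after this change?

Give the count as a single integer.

Initial component count: 1
Add (0,3): endpoints already in same component. Count unchanged: 1.
New component count: 1

Answer: 1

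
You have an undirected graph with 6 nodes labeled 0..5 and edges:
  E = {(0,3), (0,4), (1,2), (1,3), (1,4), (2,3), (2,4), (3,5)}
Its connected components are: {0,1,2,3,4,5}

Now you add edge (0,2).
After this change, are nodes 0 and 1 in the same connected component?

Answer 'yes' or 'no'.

Answer: yes

Derivation:
Initial components: {0,1,2,3,4,5}
Adding edge (0,2): both already in same component {0,1,2,3,4,5}. No change.
New components: {0,1,2,3,4,5}
Are 0 and 1 in the same component? yes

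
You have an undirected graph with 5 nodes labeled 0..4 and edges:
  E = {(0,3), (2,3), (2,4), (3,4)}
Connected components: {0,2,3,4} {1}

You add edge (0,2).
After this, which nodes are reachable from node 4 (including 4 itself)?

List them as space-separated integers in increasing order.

Before: nodes reachable from 4: {0,2,3,4}
Adding (0,2): both endpoints already in same component. Reachability from 4 unchanged.
After: nodes reachable from 4: {0,2,3,4}

Answer: 0 2 3 4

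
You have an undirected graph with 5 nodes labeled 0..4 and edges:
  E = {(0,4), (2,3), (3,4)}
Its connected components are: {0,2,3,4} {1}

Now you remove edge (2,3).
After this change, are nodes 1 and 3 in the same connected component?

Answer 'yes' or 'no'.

Initial components: {0,2,3,4} {1}
Removing edge (2,3): it was a bridge — component count 2 -> 3.
New components: {0,3,4} {1} {2}
Are 1 and 3 in the same component? no

Answer: no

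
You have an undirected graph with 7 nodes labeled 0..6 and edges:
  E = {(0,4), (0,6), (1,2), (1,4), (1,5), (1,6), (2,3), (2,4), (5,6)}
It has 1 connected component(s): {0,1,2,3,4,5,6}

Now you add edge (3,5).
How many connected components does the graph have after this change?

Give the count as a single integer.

Answer: 1

Derivation:
Initial component count: 1
Add (3,5): endpoints already in same component. Count unchanged: 1.
New component count: 1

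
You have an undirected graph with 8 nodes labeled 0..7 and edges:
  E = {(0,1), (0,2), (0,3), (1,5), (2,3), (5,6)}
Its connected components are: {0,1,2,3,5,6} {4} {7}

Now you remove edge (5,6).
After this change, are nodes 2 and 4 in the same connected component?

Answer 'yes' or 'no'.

Answer: no

Derivation:
Initial components: {0,1,2,3,5,6} {4} {7}
Removing edge (5,6): it was a bridge — component count 3 -> 4.
New components: {0,1,2,3,5} {4} {6} {7}
Are 2 and 4 in the same component? no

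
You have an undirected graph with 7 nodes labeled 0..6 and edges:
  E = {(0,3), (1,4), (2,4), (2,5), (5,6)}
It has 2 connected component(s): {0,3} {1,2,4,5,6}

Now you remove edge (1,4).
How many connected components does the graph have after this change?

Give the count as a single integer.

Answer: 3

Derivation:
Initial component count: 2
Remove (1,4): it was a bridge. Count increases: 2 -> 3.
  After removal, components: {0,3} {1} {2,4,5,6}
New component count: 3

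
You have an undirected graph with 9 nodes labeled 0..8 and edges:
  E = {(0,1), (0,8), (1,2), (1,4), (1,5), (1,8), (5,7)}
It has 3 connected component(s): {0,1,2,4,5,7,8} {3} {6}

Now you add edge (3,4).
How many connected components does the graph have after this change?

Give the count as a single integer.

Answer: 2

Derivation:
Initial component count: 3
Add (3,4): merges two components. Count decreases: 3 -> 2.
New component count: 2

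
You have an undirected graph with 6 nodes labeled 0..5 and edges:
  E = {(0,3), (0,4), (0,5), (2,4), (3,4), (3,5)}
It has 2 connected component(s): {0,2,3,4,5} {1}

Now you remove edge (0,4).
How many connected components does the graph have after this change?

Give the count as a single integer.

Initial component count: 2
Remove (0,4): not a bridge. Count unchanged: 2.
  After removal, components: {0,2,3,4,5} {1}
New component count: 2

Answer: 2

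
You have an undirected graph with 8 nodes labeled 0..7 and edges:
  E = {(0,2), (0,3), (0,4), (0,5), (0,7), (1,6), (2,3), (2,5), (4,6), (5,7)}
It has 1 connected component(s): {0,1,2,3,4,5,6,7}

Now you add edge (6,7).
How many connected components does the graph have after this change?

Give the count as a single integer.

Initial component count: 1
Add (6,7): endpoints already in same component. Count unchanged: 1.
New component count: 1

Answer: 1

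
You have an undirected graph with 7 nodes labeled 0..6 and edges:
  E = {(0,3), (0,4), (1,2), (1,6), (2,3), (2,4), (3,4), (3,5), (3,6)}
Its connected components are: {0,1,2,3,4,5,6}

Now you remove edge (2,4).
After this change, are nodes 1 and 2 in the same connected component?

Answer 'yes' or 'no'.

Initial components: {0,1,2,3,4,5,6}
Removing edge (2,4): not a bridge — component count unchanged at 1.
New components: {0,1,2,3,4,5,6}
Are 1 and 2 in the same component? yes

Answer: yes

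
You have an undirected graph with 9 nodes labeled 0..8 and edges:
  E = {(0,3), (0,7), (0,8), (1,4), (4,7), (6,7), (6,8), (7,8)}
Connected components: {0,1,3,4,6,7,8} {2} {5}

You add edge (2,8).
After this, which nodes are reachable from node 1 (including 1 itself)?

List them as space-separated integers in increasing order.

Before: nodes reachable from 1: {0,1,3,4,6,7,8}
Adding (2,8): merges 1's component with another. Reachability grows.
After: nodes reachable from 1: {0,1,2,3,4,6,7,8}

Answer: 0 1 2 3 4 6 7 8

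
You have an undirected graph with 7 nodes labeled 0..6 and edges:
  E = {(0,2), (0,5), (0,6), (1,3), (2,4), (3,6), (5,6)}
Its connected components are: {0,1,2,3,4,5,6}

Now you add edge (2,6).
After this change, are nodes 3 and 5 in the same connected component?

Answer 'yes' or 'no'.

Answer: yes

Derivation:
Initial components: {0,1,2,3,4,5,6}
Adding edge (2,6): both already in same component {0,1,2,3,4,5,6}. No change.
New components: {0,1,2,3,4,5,6}
Are 3 and 5 in the same component? yes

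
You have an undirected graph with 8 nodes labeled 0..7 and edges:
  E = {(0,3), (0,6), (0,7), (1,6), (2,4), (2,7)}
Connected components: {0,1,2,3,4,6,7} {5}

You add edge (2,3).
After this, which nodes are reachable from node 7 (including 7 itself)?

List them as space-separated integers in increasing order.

Answer: 0 1 2 3 4 6 7

Derivation:
Before: nodes reachable from 7: {0,1,2,3,4,6,7}
Adding (2,3): both endpoints already in same component. Reachability from 7 unchanged.
After: nodes reachable from 7: {0,1,2,3,4,6,7}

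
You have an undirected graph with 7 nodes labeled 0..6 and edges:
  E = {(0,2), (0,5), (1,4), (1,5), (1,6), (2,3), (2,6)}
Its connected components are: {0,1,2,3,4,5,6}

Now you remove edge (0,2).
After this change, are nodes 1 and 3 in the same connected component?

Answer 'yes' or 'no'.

Initial components: {0,1,2,3,4,5,6}
Removing edge (0,2): not a bridge — component count unchanged at 1.
New components: {0,1,2,3,4,5,6}
Are 1 and 3 in the same component? yes

Answer: yes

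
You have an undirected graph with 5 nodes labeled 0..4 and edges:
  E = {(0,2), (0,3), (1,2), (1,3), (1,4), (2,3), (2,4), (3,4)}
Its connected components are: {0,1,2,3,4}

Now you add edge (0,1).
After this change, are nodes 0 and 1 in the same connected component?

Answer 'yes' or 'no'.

Answer: yes

Derivation:
Initial components: {0,1,2,3,4}
Adding edge (0,1): both already in same component {0,1,2,3,4}. No change.
New components: {0,1,2,3,4}
Are 0 and 1 in the same component? yes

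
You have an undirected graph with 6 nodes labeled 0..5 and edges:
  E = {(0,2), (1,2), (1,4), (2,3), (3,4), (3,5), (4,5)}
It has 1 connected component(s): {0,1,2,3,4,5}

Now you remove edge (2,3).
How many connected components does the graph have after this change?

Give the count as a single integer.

Initial component count: 1
Remove (2,3): not a bridge. Count unchanged: 1.
  After removal, components: {0,1,2,3,4,5}
New component count: 1

Answer: 1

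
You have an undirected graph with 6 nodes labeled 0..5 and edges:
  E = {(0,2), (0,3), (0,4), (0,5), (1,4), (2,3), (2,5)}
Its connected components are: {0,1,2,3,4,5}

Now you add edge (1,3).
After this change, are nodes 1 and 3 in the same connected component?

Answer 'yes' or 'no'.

Initial components: {0,1,2,3,4,5}
Adding edge (1,3): both already in same component {0,1,2,3,4,5}. No change.
New components: {0,1,2,3,4,5}
Are 1 and 3 in the same component? yes

Answer: yes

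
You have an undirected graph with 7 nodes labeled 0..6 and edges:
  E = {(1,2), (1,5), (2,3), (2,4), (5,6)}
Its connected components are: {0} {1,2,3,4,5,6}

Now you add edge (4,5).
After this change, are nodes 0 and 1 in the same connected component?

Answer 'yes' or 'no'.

Initial components: {0} {1,2,3,4,5,6}
Adding edge (4,5): both already in same component {1,2,3,4,5,6}. No change.
New components: {0} {1,2,3,4,5,6}
Are 0 and 1 in the same component? no

Answer: no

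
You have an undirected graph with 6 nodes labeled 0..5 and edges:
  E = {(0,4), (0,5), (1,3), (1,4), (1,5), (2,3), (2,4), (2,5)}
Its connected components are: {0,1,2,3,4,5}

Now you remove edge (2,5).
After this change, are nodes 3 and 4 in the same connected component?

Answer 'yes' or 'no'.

Answer: yes

Derivation:
Initial components: {0,1,2,3,4,5}
Removing edge (2,5): not a bridge — component count unchanged at 1.
New components: {0,1,2,3,4,5}
Are 3 and 4 in the same component? yes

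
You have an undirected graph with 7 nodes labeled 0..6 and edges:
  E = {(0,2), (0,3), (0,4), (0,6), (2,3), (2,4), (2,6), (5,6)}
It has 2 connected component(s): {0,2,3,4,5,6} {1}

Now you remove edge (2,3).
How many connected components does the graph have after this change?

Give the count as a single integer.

Answer: 2

Derivation:
Initial component count: 2
Remove (2,3): not a bridge. Count unchanged: 2.
  After removal, components: {0,2,3,4,5,6} {1}
New component count: 2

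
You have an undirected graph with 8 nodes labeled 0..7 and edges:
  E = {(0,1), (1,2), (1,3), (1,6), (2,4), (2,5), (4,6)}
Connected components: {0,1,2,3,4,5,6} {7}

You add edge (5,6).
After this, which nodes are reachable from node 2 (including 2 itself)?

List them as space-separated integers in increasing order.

Answer: 0 1 2 3 4 5 6

Derivation:
Before: nodes reachable from 2: {0,1,2,3,4,5,6}
Adding (5,6): both endpoints already in same component. Reachability from 2 unchanged.
After: nodes reachable from 2: {0,1,2,3,4,5,6}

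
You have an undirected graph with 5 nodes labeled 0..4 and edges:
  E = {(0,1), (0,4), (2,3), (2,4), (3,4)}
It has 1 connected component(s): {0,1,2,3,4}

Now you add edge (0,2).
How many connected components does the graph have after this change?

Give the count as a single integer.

Answer: 1

Derivation:
Initial component count: 1
Add (0,2): endpoints already in same component. Count unchanged: 1.
New component count: 1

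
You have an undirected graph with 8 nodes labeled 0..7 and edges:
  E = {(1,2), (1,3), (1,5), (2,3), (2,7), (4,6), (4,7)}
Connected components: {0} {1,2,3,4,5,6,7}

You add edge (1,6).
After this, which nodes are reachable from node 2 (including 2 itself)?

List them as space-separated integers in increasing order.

Answer: 1 2 3 4 5 6 7

Derivation:
Before: nodes reachable from 2: {1,2,3,4,5,6,7}
Adding (1,6): both endpoints already in same component. Reachability from 2 unchanged.
After: nodes reachable from 2: {1,2,3,4,5,6,7}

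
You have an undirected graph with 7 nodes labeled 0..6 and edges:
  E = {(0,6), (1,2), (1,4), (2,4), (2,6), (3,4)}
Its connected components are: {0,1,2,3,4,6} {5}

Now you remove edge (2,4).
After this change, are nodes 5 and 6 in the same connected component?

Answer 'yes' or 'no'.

Initial components: {0,1,2,3,4,6} {5}
Removing edge (2,4): not a bridge — component count unchanged at 2.
New components: {0,1,2,3,4,6} {5}
Are 5 and 6 in the same component? no

Answer: no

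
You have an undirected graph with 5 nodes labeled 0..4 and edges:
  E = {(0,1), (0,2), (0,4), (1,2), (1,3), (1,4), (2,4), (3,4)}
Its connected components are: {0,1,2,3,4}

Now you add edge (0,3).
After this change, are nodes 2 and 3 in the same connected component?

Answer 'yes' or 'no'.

Answer: yes

Derivation:
Initial components: {0,1,2,3,4}
Adding edge (0,3): both already in same component {0,1,2,3,4}. No change.
New components: {0,1,2,3,4}
Are 2 and 3 in the same component? yes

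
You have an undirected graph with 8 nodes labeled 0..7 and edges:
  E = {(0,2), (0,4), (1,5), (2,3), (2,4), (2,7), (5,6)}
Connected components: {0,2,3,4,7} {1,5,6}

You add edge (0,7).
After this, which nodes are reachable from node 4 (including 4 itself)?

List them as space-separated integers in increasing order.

Before: nodes reachable from 4: {0,2,3,4,7}
Adding (0,7): both endpoints already in same component. Reachability from 4 unchanged.
After: nodes reachable from 4: {0,2,3,4,7}

Answer: 0 2 3 4 7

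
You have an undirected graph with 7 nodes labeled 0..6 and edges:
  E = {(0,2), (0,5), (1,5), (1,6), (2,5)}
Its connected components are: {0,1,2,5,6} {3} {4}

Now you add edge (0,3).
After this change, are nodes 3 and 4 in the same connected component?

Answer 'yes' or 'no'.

Initial components: {0,1,2,5,6} {3} {4}
Adding edge (0,3): merges {0,1,2,5,6} and {3}.
New components: {0,1,2,3,5,6} {4}
Are 3 and 4 in the same component? no

Answer: no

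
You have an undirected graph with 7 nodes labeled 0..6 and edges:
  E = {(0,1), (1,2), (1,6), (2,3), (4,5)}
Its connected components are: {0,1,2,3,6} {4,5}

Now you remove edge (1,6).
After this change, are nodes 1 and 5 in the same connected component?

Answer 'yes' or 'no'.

Answer: no

Derivation:
Initial components: {0,1,2,3,6} {4,5}
Removing edge (1,6): it was a bridge — component count 2 -> 3.
New components: {0,1,2,3} {4,5} {6}
Are 1 and 5 in the same component? no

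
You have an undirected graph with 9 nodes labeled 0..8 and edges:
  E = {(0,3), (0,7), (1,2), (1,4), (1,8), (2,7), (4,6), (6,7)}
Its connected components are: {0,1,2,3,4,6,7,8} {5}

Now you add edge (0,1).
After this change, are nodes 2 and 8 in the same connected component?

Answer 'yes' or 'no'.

Initial components: {0,1,2,3,4,6,7,8} {5}
Adding edge (0,1): both already in same component {0,1,2,3,4,6,7,8}. No change.
New components: {0,1,2,3,4,6,7,8} {5}
Are 2 and 8 in the same component? yes

Answer: yes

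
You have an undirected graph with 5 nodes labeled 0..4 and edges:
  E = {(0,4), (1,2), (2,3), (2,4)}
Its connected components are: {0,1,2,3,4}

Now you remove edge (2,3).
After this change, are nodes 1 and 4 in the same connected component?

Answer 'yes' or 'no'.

Answer: yes

Derivation:
Initial components: {0,1,2,3,4}
Removing edge (2,3): it was a bridge — component count 1 -> 2.
New components: {0,1,2,4} {3}
Are 1 and 4 in the same component? yes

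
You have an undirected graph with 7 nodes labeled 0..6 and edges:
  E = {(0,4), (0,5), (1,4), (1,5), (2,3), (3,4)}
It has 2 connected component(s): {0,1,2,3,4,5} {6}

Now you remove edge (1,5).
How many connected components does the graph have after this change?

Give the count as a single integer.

Answer: 2

Derivation:
Initial component count: 2
Remove (1,5): not a bridge. Count unchanged: 2.
  After removal, components: {0,1,2,3,4,5} {6}
New component count: 2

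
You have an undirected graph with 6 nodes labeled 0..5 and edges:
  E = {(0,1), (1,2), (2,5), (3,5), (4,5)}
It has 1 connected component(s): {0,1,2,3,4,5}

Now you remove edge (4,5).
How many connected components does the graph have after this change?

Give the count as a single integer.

Answer: 2

Derivation:
Initial component count: 1
Remove (4,5): it was a bridge. Count increases: 1 -> 2.
  After removal, components: {0,1,2,3,5} {4}
New component count: 2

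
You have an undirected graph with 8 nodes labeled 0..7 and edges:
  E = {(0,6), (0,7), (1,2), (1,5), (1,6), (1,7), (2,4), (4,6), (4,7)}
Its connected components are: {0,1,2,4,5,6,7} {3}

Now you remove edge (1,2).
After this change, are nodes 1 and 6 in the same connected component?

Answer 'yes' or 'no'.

Initial components: {0,1,2,4,5,6,7} {3}
Removing edge (1,2): not a bridge — component count unchanged at 2.
New components: {0,1,2,4,5,6,7} {3}
Are 1 and 6 in the same component? yes

Answer: yes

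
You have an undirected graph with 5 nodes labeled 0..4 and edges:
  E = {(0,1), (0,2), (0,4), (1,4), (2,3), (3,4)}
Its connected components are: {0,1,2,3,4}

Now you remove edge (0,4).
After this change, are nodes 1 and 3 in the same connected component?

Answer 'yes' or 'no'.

Answer: yes

Derivation:
Initial components: {0,1,2,3,4}
Removing edge (0,4): not a bridge — component count unchanged at 1.
New components: {0,1,2,3,4}
Are 1 and 3 in the same component? yes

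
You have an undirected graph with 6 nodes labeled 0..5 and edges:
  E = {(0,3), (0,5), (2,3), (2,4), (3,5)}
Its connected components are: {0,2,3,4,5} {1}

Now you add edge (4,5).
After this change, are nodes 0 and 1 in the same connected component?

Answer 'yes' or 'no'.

Answer: no

Derivation:
Initial components: {0,2,3,4,5} {1}
Adding edge (4,5): both already in same component {0,2,3,4,5}. No change.
New components: {0,2,3,4,5} {1}
Are 0 and 1 in the same component? no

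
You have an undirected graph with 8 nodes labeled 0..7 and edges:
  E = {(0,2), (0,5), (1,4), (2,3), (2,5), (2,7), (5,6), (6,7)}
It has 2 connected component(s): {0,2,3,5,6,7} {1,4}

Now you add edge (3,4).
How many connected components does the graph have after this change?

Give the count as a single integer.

Initial component count: 2
Add (3,4): merges two components. Count decreases: 2 -> 1.
New component count: 1

Answer: 1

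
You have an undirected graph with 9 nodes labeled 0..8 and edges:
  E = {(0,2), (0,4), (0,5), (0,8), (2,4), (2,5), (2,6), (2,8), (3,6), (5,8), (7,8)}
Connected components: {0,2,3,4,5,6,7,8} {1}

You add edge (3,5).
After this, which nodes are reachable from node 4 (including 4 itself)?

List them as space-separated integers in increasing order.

Before: nodes reachable from 4: {0,2,3,4,5,6,7,8}
Adding (3,5): both endpoints already in same component. Reachability from 4 unchanged.
After: nodes reachable from 4: {0,2,3,4,5,6,7,8}

Answer: 0 2 3 4 5 6 7 8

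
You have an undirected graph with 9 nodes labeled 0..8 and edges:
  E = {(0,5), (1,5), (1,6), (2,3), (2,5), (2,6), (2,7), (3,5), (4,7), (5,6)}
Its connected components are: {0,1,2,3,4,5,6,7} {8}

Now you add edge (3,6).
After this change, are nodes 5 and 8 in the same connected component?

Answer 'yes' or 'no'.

Answer: no

Derivation:
Initial components: {0,1,2,3,4,5,6,7} {8}
Adding edge (3,6): both already in same component {0,1,2,3,4,5,6,7}. No change.
New components: {0,1,2,3,4,5,6,7} {8}
Are 5 and 8 in the same component? no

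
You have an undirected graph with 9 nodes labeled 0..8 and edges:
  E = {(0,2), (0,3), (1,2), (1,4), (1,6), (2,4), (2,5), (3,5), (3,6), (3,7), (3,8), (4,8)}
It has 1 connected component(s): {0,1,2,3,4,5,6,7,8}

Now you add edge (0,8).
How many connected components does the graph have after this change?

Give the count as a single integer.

Initial component count: 1
Add (0,8): endpoints already in same component. Count unchanged: 1.
New component count: 1

Answer: 1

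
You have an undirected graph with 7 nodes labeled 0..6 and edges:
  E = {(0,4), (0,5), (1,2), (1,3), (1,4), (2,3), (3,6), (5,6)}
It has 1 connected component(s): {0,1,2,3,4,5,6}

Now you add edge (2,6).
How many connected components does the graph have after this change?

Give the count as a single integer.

Answer: 1

Derivation:
Initial component count: 1
Add (2,6): endpoints already in same component. Count unchanged: 1.
New component count: 1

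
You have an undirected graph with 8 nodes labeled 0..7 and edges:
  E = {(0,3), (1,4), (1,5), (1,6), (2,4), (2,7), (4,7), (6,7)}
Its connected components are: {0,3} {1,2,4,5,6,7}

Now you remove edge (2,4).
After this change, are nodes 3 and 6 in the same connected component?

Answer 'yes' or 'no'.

Answer: no

Derivation:
Initial components: {0,3} {1,2,4,5,6,7}
Removing edge (2,4): not a bridge — component count unchanged at 2.
New components: {0,3} {1,2,4,5,6,7}
Are 3 and 6 in the same component? no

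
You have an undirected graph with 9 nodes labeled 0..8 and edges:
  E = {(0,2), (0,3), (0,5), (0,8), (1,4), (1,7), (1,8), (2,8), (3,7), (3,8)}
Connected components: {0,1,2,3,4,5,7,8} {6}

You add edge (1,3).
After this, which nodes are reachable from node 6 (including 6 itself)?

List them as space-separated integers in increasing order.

Answer: 6

Derivation:
Before: nodes reachable from 6: {6}
Adding (1,3): both endpoints already in same component. Reachability from 6 unchanged.
After: nodes reachable from 6: {6}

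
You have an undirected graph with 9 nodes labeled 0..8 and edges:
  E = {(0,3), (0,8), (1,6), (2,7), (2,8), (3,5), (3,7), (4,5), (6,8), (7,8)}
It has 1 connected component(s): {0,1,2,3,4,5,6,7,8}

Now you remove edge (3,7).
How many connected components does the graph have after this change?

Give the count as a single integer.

Answer: 1

Derivation:
Initial component count: 1
Remove (3,7): not a bridge. Count unchanged: 1.
  After removal, components: {0,1,2,3,4,5,6,7,8}
New component count: 1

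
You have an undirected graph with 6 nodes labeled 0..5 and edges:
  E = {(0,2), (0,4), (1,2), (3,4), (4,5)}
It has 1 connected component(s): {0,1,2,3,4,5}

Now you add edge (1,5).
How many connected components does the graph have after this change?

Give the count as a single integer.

Initial component count: 1
Add (1,5): endpoints already in same component. Count unchanged: 1.
New component count: 1

Answer: 1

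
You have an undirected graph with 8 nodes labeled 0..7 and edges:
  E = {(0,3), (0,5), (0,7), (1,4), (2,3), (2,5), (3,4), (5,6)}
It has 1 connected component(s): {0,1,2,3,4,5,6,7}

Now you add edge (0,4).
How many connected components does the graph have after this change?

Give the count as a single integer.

Answer: 1

Derivation:
Initial component count: 1
Add (0,4): endpoints already in same component. Count unchanged: 1.
New component count: 1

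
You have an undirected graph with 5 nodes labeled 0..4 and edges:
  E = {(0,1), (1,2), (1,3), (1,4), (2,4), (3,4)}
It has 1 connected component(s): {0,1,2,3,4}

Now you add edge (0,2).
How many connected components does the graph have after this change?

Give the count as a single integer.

Initial component count: 1
Add (0,2): endpoints already in same component. Count unchanged: 1.
New component count: 1

Answer: 1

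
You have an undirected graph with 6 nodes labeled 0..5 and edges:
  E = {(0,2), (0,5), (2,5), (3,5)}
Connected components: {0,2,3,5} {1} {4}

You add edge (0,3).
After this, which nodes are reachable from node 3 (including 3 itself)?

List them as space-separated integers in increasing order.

Before: nodes reachable from 3: {0,2,3,5}
Adding (0,3): both endpoints already in same component. Reachability from 3 unchanged.
After: nodes reachable from 3: {0,2,3,5}

Answer: 0 2 3 5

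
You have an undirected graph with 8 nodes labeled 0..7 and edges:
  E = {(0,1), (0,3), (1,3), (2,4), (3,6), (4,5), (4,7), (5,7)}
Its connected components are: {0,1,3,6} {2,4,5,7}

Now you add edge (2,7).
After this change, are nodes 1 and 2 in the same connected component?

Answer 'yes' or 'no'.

Answer: no

Derivation:
Initial components: {0,1,3,6} {2,4,5,7}
Adding edge (2,7): both already in same component {2,4,5,7}. No change.
New components: {0,1,3,6} {2,4,5,7}
Are 1 and 2 in the same component? no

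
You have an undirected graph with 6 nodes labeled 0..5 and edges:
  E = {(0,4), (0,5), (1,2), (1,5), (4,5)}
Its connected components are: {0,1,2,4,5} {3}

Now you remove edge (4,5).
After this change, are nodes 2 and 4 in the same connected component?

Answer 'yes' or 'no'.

Answer: yes

Derivation:
Initial components: {0,1,2,4,5} {3}
Removing edge (4,5): not a bridge — component count unchanged at 2.
New components: {0,1,2,4,5} {3}
Are 2 and 4 in the same component? yes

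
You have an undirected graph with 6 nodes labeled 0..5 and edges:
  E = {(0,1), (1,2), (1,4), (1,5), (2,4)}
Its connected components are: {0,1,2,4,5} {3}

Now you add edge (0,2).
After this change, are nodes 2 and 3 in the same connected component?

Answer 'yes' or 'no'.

Initial components: {0,1,2,4,5} {3}
Adding edge (0,2): both already in same component {0,1,2,4,5}. No change.
New components: {0,1,2,4,5} {3}
Are 2 and 3 in the same component? no

Answer: no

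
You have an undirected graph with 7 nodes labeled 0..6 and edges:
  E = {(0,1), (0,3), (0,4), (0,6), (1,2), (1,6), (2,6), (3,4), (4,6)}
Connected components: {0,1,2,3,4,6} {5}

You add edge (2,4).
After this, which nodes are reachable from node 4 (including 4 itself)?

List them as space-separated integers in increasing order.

Answer: 0 1 2 3 4 6

Derivation:
Before: nodes reachable from 4: {0,1,2,3,4,6}
Adding (2,4): both endpoints already in same component. Reachability from 4 unchanged.
After: nodes reachable from 4: {0,1,2,3,4,6}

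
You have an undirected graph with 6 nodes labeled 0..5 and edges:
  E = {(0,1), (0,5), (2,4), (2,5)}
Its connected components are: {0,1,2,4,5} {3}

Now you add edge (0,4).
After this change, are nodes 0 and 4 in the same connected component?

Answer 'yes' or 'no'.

Initial components: {0,1,2,4,5} {3}
Adding edge (0,4): both already in same component {0,1,2,4,5}. No change.
New components: {0,1,2,4,5} {3}
Are 0 and 4 in the same component? yes

Answer: yes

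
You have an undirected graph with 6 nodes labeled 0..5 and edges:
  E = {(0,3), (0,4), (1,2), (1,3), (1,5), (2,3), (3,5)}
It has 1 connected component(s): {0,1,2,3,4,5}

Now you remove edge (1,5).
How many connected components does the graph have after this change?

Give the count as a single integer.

Initial component count: 1
Remove (1,5): not a bridge. Count unchanged: 1.
  After removal, components: {0,1,2,3,4,5}
New component count: 1

Answer: 1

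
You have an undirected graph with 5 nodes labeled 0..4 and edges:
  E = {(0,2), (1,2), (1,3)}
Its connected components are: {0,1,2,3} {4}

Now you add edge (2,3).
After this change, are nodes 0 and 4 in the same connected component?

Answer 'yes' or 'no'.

Initial components: {0,1,2,3} {4}
Adding edge (2,3): both already in same component {0,1,2,3}. No change.
New components: {0,1,2,3} {4}
Are 0 and 4 in the same component? no

Answer: no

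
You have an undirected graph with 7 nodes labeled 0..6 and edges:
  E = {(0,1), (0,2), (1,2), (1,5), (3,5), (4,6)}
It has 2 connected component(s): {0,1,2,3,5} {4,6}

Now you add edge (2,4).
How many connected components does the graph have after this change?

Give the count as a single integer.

Answer: 1

Derivation:
Initial component count: 2
Add (2,4): merges two components. Count decreases: 2 -> 1.
New component count: 1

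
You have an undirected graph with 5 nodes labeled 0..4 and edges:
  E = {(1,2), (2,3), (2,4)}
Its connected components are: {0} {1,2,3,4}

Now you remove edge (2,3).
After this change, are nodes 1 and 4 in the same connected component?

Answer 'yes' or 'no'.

Initial components: {0} {1,2,3,4}
Removing edge (2,3): it was a bridge — component count 2 -> 3.
New components: {0} {1,2,4} {3}
Are 1 and 4 in the same component? yes

Answer: yes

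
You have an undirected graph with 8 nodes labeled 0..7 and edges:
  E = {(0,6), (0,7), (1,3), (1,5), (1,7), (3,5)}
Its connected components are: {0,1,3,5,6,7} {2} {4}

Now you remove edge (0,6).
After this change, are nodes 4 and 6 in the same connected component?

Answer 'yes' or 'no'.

Initial components: {0,1,3,5,6,7} {2} {4}
Removing edge (0,6): it was a bridge — component count 3 -> 4.
New components: {0,1,3,5,7} {2} {4} {6}
Are 4 and 6 in the same component? no

Answer: no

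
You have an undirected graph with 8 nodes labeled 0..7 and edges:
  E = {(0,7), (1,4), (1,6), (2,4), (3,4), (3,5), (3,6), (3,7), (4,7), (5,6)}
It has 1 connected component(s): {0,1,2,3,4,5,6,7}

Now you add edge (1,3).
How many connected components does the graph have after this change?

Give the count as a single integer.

Initial component count: 1
Add (1,3): endpoints already in same component. Count unchanged: 1.
New component count: 1

Answer: 1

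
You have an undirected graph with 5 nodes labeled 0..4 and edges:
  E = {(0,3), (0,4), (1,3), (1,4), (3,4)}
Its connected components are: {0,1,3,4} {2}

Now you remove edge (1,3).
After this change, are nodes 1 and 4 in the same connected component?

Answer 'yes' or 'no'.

Answer: yes

Derivation:
Initial components: {0,1,3,4} {2}
Removing edge (1,3): not a bridge — component count unchanged at 2.
New components: {0,1,3,4} {2}
Are 1 and 4 in the same component? yes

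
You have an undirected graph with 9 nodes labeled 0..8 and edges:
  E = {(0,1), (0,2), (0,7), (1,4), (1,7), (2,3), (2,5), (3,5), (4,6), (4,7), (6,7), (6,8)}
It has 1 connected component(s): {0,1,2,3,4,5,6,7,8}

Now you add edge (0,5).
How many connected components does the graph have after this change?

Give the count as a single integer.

Initial component count: 1
Add (0,5): endpoints already in same component. Count unchanged: 1.
New component count: 1

Answer: 1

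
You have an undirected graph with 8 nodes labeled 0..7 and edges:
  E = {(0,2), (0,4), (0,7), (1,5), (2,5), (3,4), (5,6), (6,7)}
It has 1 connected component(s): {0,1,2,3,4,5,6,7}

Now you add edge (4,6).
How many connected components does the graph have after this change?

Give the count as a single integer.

Answer: 1

Derivation:
Initial component count: 1
Add (4,6): endpoints already in same component. Count unchanged: 1.
New component count: 1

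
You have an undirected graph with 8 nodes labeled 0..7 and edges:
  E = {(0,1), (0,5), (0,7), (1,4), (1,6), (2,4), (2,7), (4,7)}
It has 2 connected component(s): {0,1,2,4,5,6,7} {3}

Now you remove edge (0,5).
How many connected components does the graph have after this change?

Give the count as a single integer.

Initial component count: 2
Remove (0,5): it was a bridge. Count increases: 2 -> 3.
  After removal, components: {0,1,2,4,6,7} {3} {5}
New component count: 3

Answer: 3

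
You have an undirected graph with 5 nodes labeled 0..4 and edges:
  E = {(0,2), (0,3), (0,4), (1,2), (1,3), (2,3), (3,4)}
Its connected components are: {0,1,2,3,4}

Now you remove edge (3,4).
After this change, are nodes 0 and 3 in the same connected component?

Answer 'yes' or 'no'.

Initial components: {0,1,2,3,4}
Removing edge (3,4): not a bridge — component count unchanged at 1.
New components: {0,1,2,3,4}
Are 0 and 3 in the same component? yes

Answer: yes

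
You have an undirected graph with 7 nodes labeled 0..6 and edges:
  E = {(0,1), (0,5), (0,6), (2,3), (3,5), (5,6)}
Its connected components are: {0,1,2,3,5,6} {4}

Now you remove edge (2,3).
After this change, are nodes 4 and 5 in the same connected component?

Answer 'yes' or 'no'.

Initial components: {0,1,2,3,5,6} {4}
Removing edge (2,3): it was a bridge — component count 2 -> 3.
New components: {0,1,3,5,6} {2} {4}
Are 4 and 5 in the same component? no

Answer: no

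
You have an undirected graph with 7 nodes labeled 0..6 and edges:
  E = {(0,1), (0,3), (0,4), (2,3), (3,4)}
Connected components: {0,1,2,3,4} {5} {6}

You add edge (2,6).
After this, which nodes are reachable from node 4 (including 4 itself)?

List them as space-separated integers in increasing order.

Before: nodes reachable from 4: {0,1,2,3,4}
Adding (2,6): merges 4's component with another. Reachability grows.
After: nodes reachable from 4: {0,1,2,3,4,6}

Answer: 0 1 2 3 4 6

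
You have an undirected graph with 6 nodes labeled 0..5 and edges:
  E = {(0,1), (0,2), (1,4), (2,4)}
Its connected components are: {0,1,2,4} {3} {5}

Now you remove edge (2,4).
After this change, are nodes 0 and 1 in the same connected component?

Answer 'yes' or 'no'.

Answer: yes

Derivation:
Initial components: {0,1,2,4} {3} {5}
Removing edge (2,4): not a bridge — component count unchanged at 3.
New components: {0,1,2,4} {3} {5}
Are 0 and 1 in the same component? yes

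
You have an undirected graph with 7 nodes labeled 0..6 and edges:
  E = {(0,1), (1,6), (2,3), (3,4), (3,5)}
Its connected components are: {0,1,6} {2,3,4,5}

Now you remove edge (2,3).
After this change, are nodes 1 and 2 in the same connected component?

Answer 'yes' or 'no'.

Answer: no

Derivation:
Initial components: {0,1,6} {2,3,4,5}
Removing edge (2,3): it was a bridge — component count 2 -> 3.
New components: {0,1,6} {2} {3,4,5}
Are 1 and 2 in the same component? no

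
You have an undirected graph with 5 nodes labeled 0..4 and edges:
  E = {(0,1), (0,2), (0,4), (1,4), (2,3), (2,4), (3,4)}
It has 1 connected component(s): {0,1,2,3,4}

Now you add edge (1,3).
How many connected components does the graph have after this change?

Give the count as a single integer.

Answer: 1

Derivation:
Initial component count: 1
Add (1,3): endpoints already in same component. Count unchanged: 1.
New component count: 1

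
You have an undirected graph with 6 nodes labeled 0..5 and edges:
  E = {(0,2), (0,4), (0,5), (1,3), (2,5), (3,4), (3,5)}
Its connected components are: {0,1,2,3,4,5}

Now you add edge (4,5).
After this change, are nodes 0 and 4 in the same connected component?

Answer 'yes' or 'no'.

Answer: yes

Derivation:
Initial components: {0,1,2,3,4,5}
Adding edge (4,5): both already in same component {0,1,2,3,4,5}. No change.
New components: {0,1,2,3,4,5}
Are 0 and 4 in the same component? yes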